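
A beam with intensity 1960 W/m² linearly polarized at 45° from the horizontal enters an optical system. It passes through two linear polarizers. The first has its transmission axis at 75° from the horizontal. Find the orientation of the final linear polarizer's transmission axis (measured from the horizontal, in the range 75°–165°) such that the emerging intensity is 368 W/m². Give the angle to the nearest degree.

θ ≈ 135°

I₁ = I₀ cos²(75° − 45°) = I₀ cos²(30°) = 0.75 I₀.
Target fraction: 368 / 1960 W/m² = 0.1878 of I₀.
Need I₂/I₀ = 0.1878, so cos²(θ − 75°) = 0.1878 / 0.75 = 0.2503.
θ − 75° = arccos(√0.2503) = 60.0°, giving θ ≈ 75 + 60.0 = 135.0°.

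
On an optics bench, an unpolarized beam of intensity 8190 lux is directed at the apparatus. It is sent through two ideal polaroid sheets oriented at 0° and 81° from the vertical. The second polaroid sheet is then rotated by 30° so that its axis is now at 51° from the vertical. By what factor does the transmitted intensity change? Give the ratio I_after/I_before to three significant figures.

Before rotation:
Unpolarized light through the first polarizer → I₁ = ½ I₀, now polarized at 0°.
I₂ = I₁ cos²(81° − 0°) = 0.5 I₀ · cos²(81°) = 0.01224 I₀.
After rotation:
Unpolarized light through the first polarizer → I₁ = ½ I₀, now polarized at 0°.
I₂ = I₁ cos²(51° − 0°) = 0.5 I₀ · cos²(51°) = 0.198 I₀.
Ratio = 0.198 / 0.01224 = 16.18.

I_new/I_old ≈ 16.2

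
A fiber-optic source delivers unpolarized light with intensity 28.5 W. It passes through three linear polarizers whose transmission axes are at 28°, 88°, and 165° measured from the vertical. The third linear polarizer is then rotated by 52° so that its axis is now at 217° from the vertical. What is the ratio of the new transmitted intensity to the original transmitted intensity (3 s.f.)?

I_new/I_old ≈ 7.83

Before rotation:
Unpolarized light through the first polarizer → I₁ = ½ I₀, now polarized at 28°.
I₂ = I₁ cos²(88° − 28°) = 0.5 I₀ · cos²(60°) = 0.125 I₀.
I₃ = I₂ cos²(165° − 88°) = 0.125 I₀ · cos²(77°) = 0.006325 I₀.
After rotation:
Unpolarized light through the first polarizer → I₁ = ½ I₀, now polarized at 28°.
I₂ = I₁ cos²(88° − 28°) = 0.5 I₀ · cos²(60°) = 0.125 I₀.
Angle between axes 2 and 3: 51°. I₃ = 0.125 I₀ · cos²(51°) = 0.04951 I₀.
Ratio = 0.04951 / 0.006325 = 7.826.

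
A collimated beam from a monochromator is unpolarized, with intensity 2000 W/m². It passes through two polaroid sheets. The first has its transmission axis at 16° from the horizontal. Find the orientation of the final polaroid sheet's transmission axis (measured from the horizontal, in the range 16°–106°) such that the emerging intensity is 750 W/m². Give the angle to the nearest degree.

θ ≈ 46°

Unpolarized light through the first polarizer → I₁ = ½ I₀, now polarized at 16°.
Target fraction: 750 / 2000 W/m² = 0.375 of I₀.
Need I₂/I₀ = 0.375, so cos²(θ − 16°) = 0.375 / 0.5 = 0.75.
θ − 16° = arccos(√0.75) = 30.0°, giving θ ≈ 16 + 30.0 = 46.0°.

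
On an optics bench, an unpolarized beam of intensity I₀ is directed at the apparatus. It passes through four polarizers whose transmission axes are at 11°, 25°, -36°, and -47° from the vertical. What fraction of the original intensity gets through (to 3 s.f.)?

≈ 0.107 I₀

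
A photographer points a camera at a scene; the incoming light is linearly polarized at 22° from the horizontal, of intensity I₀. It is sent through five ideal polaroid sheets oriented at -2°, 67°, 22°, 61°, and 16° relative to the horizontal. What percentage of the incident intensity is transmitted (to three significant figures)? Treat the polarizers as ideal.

I₁ = I₀ cos²(-2° − 22°) = I₀ cos²(24°) = 0.8346 I₀.
I₂ = I₁ cos²(67° + 2°) = 0.8346 I₀ · cos²(69°) = 0.1072 I₀.
I₃ = I₂ cos²(22° − 67°) = 0.1072 I₀ · cos²(45°) = 0.05359 I₀.
I₄ = I₃ cos²(61° − 22°) = 0.05359 I₀ · cos²(39°) = 0.03237 I₀.
I₅ = I₄ cos²(16° − 61°) = 0.03237 I₀ · cos²(45°) = 0.01618 I₀.
That is 1.618% of the incident intensity.

≈ 1.62%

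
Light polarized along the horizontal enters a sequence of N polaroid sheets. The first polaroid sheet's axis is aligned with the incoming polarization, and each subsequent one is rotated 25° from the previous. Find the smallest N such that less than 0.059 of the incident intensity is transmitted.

First polarizer is aligned with the polarization: full transmission.
Each further stage multiplies by cos²(25°) = 0.8214.
After N polarizers: T = 0.8214^(N−1). Require T < 0.059 ⇒ N−1 > ln(0.059)/ln(0.8214) = 14.38, so N−1 ≥ 15 and N = 16.
Check: N=16 gives T = 0.05227 < 0.059; N=15 gives T = 0.06364.

N = 16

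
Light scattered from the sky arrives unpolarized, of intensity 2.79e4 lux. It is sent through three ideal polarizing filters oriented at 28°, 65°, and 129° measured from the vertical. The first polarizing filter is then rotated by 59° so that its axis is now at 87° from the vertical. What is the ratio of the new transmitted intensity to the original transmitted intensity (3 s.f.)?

I_new/I_old ≈ 1.35

Before rotation:
Unpolarized light through the first polarizer → I₁ = ½ I₀, now polarized at 28°.
I₂ = I₁ cos²(65° − 28°) = 0.5 I₀ · cos²(37°) = 0.3189 I₀.
I₃ = I₂ cos²(129° − 65°) = 0.3189 I₀ · cos²(64°) = 0.06128 I₀.
After rotation:
Unpolarized light through the first polarizer → I₁ = ½ I₀, now polarized at 87°.
I₂ = I₁ cos²(65° − 87°) = 0.5 I₀ · cos²(22°) = 0.4298 I₀.
I₃ = I₂ cos²(129° − 65°) = 0.4298 I₀ · cos²(64°) = 0.0826 I₀.
Ratio = 0.0826 / 0.06128 = 1.348.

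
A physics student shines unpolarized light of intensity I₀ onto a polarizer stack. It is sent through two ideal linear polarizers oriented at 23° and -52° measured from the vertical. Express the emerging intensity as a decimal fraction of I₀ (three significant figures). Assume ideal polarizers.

Unpolarized light through the first polarizer → I₁ = ½ I₀, now polarized at 23°.
I₂ = I₁ cos²(-52° − 23°) = 0.5 I₀ · cos²(75°) = 0.03349 I₀.
Transmitted fraction = 0.03349.

≈ 0.0335 I₀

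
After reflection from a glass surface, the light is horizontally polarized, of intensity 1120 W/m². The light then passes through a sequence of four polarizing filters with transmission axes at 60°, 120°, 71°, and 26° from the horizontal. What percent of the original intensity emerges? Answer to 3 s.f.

≈ 1.35%

I₁ = 1120 W/m² · cos²(60°) = 280 W/m².
I₂ = I₁ · cos²(60°) = 280 · 0.25 = 70 W/m².
I₃ = I₂ · cos²(49°) = 70 · 0.4304 = 30.13 W/m².
I₄ = I₃ · cos²(45°) = 30.13 · 0.5 = 15.06 W/m².
That is 1.345% of the incident intensity.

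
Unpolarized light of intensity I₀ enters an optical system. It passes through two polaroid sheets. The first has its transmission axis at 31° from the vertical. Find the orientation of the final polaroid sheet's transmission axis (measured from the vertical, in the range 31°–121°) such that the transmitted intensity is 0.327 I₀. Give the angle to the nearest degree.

Unpolarized light through the first polarizer → I₁ = ½ I₀, now polarized at 31°.
Need I₂/I₀ = 0.327, so cos²(θ − 31°) = 0.327 / 0.5 = 0.654.
θ − 31° = arccos(√0.654) = 36.0°, giving θ ≈ 31 + 36.0 = 67.0°.

θ ≈ 67°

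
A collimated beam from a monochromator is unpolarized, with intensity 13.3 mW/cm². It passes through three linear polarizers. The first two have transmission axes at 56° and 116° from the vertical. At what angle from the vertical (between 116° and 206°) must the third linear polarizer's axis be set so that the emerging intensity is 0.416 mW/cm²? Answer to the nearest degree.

θ ≈ 176°

Unpolarized light through the first polarizer → I₁ = ½ I₀, now polarized at 56°.
I₂ = I₁ cos²(116° − 56°) = 0.5 I₀ · cos²(60°) = 0.125 I₀.
Target fraction: 0.416 / 13.3 mW/cm² = 0.03128 of I₀.
Need I₃/I₀ = 0.03128, so cos²(θ − 116°) = 0.03128 / 0.125 = 0.2502.
θ − 116° = arccos(√0.2502) = 60.0°, giving θ ≈ 116 + 60.0 = 176.0°.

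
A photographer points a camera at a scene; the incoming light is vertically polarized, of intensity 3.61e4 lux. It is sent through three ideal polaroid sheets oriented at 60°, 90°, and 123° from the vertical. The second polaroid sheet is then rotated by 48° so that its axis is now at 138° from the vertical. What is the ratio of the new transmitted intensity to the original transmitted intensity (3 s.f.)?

I_new/I_old ≈ 0.0765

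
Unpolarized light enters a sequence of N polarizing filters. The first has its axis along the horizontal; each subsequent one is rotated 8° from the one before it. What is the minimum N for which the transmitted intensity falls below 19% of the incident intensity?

N = 51

First polarizer halves the unpolarized light: factor 1/2.
Each further stage multiplies by cos²(8°) = 0.9806.
After N polarizers: T = 0.5·0.9806^(N−1). Require T < 0.19 ⇒ N−1 > ln(0.19/0.5)/ln(0.9806) = 49.47, so N−1 ≥ 50 and N = 51.
Check: N=51 gives T = 0.188 < 0.19; N=50 gives T = 0.1918.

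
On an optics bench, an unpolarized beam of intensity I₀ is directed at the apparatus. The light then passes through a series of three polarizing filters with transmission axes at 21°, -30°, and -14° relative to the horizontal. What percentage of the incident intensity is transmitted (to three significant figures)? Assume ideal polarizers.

≈ 18.3%

Unpolarized light through the first polarizer → I₁ = ½ I₀, now polarized at 21°.
I₂ = I₁ cos²(-30° − 21°) = 0.5 I₀ · cos²(51°) = 0.198 I₀.
I₃ = I₂ cos²(-14° + 30°) = 0.198 I₀ · cos²(16°) = 0.183 I₀.
That is 18.3% of the incident intensity.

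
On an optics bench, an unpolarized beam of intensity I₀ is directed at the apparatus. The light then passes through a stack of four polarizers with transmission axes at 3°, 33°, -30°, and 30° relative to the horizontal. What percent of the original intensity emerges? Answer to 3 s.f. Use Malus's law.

Unpolarized light through the first polarizer → I₁ = ½ I₀, now polarized at 3°.
I₂ = I₁ cos²(33° − 3°) = 0.5 I₀ · cos²(30°) = 0.375 I₀.
I₃ = I₂ cos²(-30° − 33°) = 0.375 I₀ · cos²(63°) = 0.07729 I₀.
I₄ = I₃ cos²(30° + 30°) = 0.07729 I₀ · cos²(60°) = 0.01932 I₀.
That is 1.932% of the incident intensity.

≈ 1.93%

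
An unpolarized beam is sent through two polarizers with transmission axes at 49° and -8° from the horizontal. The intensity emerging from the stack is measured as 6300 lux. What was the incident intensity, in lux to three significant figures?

I₀ ≈ 4.25e4 lux

Unpolarized light through the first polarizer → I₁ = ½ I₀, now polarized at 49°.
I₂ = I₁ cos²(-8° − 49°) = 0.5 I₀ · cos²(57°) = 0.1483 I₀.
So 6300 lux = 0.1483 I₀, giving I₀ = 6300/0.1483 = 4.248e+04 lux.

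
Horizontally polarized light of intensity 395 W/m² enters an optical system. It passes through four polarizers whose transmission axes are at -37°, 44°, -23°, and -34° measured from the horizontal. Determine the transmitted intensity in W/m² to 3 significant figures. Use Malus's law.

I ≈ 0.907 W/m²

By Malus's law, I₁ = 395 W/m² · cos²(37°) = 251.9 W/m².
I₂ = I₁ · cos²(81°) = 251.9 · 0.02447 = 6.165 W/m².
I₃ = I₂ · cos²(67°) = 6.165 · 0.1527 = 0.9413 W/m².
I₄ = I₃ · cos²(11°) = 0.9413 · 0.9636 = 0.907 W/m².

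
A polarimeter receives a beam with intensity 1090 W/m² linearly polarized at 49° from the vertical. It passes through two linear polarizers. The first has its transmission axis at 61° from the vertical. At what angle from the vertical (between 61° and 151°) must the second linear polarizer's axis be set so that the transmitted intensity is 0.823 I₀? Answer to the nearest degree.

θ ≈ 83°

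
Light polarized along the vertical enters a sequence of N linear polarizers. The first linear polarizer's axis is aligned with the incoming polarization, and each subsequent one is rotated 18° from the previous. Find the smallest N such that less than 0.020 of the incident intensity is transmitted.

N = 40

First polarizer is aligned with the polarization: full transmission.
Each further stage multiplies by cos²(18°) = 0.9045.
After N polarizers: T = 0.9045^(N−1). Require T < 0.020 ⇒ N−1 > ln(0.020)/ln(0.9045) = 38.98, so N−1 ≥ 39 and N = 40.
Check: N=40 gives T = 0.01996 < 0.020; N=39 gives T = 0.02206.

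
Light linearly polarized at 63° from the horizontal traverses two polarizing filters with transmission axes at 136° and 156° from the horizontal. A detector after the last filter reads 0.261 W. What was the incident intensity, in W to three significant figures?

I₀ ≈ 3.46 W

By Malus's law, I₁ = I₀ cos²(136° − 63°) = I₀ cos²(73°) = 0.08548 I₀.
I₂ = I₁ cos²(156° − 136°) = 0.08548 I₀ · cos²(20°) = 0.07548 I₀.
So 0.261 W = 0.07548 I₀, giving I₀ = 0.261/0.07548 = 3.458 W.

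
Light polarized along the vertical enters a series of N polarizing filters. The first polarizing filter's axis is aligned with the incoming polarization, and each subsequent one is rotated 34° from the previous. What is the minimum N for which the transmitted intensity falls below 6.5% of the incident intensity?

N = 9

First polarizer is aligned with the polarization: full transmission.
Each further stage multiplies by cos²(34°) = 0.6873.
After N polarizers: T = 0.6873^(N−1). Require T < 0.065 ⇒ N−1 > ln(0.065)/ln(0.6873) = 7.29, so N−1 ≥ 8 and N = 9.
Check: N=9 gives T = 0.0498 < 0.065; N=8 gives T = 0.07245.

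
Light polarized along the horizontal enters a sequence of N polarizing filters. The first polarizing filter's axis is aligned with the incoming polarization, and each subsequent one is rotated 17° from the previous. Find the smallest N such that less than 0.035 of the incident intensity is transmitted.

First polarizer is aligned with the polarization: full transmission.
Each further stage multiplies by cos²(17°) = 0.9145.
After N polarizers: T = 0.9145^(N−1). Require T < 0.035 ⇒ N−1 > ln(0.035)/ln(0.9145) = 37.52, so N−1 ≥ 38 and N = 39.
Check: N=39 gives T = 0.03352 < 0.035; N=38 gives T = 0.03665.

N = 39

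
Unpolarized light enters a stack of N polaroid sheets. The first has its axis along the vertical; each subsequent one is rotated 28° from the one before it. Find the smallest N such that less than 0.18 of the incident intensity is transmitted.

First polarizer halves the unpolarized light: factor 1/2.
Each further stage multiplies by cos²(28°) = 0.7796.
After N polarizers: T = 0.5·0.7796^(N−1). Require T < 0.18 ⇒ N−1 > ln(0.18/0.5)/ln(0.7796) = 4.10, so N−1 ≥ 5 and N = 6.
Check: N=6 gives T = 0.144 < 0.18; N=5 gives T = 0.1847.

N = 6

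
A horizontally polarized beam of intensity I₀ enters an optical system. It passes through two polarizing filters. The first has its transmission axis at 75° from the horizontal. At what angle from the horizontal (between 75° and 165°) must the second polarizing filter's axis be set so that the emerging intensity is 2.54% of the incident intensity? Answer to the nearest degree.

By Malus's law, I₁ = I₀ cos²(75° − 0°) = I₀ cos²(75°) = 0.06699 I₀.
Need I₂/I₀ = 0.0254, so cos²(θ − 75°) = 0.0254 / 0.06699 = 0.3792.
θ − 75° = arccos(√0.3792) = 52.0°, giving θ ≈ 75 + 52.0 = 127.0°.

θ ≈ 127°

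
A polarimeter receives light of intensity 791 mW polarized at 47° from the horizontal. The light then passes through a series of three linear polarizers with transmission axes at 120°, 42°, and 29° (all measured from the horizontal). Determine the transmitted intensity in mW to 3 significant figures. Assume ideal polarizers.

I ≈ 2.77 mW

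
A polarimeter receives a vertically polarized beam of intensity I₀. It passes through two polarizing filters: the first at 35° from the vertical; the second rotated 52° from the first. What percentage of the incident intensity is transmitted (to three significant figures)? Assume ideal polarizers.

I₁ = I₀ cos²(35° − 0°) = I₀ cos²(35°) = 0.671 I₀.
I₂ = I₁ cos²(52°) = 0.671 · 0.379 I₀ = 0.2543 I₀.
That is 25.43% of the incident intensity.

≈ 25.4%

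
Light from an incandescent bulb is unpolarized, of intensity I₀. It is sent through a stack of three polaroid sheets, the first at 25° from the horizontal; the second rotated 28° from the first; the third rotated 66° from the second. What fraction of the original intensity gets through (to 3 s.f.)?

Unpolarized light through the first polarizer → I₁ = ½ I₀, now polarized at 25°.
I₂ = I₁ cos²(28°) = 0.5 · 0.7796 I₀ = 0.3898 I₀.
I₃ = I₂ cos²(66°) = 0.3898 · 0.1654 I₀ = 0.06449 I₀.
Transmitted fraction = 0.06449.

≈ 0.0645 I₀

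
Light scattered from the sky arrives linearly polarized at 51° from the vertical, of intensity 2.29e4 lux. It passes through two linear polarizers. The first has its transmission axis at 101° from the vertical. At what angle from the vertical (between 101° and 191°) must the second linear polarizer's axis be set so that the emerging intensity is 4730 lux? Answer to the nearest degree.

By Malus's law, I₁ = I₀ cos²(101° − 51°) = I₀ cos²(50°) = 0.4132 I₀.
Target fraction: 4730 / 2.29e4 lux = 0.2066 of I₀.
Need I₂/I₀ = 0.2066, so cos²(θ − 101°) = 0.2066 / 0.4132 = 0.4999.
θ − 101° = arccos(√0.4999) = 45.0°, giving θ ≈ 101 + 45.0 = 146.0°.

θ ≈ 146°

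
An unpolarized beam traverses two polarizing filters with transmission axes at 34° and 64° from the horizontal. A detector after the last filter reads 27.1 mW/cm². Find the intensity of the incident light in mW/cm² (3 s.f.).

I₀ ≈ 72.3 mW/cm²

Unpolarized light through the first polarizer → I₁ = ½ I₀, now polarized at 34°.
I₂ = I₁ cos²(64° − 34°) = 0.5 I₀ · cos²(30°) = 0.375 I₀.
So 27.1 mW/cm² = 0.375 I₀, giving I₀ = 27.1/0.375 = 72.27 mW/cm².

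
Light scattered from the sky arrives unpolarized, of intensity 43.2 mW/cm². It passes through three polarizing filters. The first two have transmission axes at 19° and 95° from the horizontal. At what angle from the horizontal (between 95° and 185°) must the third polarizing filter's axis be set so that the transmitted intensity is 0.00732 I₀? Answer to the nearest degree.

θ ≈ 155°

Unpolarized light through the first polarizer → I₁ = ½ I₀, now polarized at 19°.
I₂ = I₁ cos²(95° − 19°) = 0.5 I₀ · cos²(76°) = 0.02926 I₀.
Need I₃/I₀ = 0.00732, so cos²(θ − 95°) = 0.00732 / 0.02926 = 0.2501.
θ − 95° = arccos(√0.2501) = 60.0°, giving θ ≈ 95 + 60.0 = 155.0°.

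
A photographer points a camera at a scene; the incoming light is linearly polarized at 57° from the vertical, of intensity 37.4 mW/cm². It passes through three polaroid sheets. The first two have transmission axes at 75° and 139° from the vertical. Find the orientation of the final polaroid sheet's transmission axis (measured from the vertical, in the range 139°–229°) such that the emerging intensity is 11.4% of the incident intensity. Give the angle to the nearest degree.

θ ≈ 175°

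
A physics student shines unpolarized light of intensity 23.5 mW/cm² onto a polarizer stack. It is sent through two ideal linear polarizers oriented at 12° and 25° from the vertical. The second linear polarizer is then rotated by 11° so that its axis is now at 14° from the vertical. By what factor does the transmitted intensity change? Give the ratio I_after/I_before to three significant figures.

Before rotation:
Unpolarized light through the first polarizer → I₁ = ½ I₀, now polarized at 12°.
I₂ = I₁ cos²(25° − 12°) = 0.5 I₀ · cos²(13°) = 0.4747 I₀.
After rotation:
Unpolarized light through the first polarizer → I₁ = ½ I₀, now polarized at 12°.
I₂ = I₁ cos²(14° − 12°) = 0.5 I₀ · cos²(2°) = 0.4994 I₀.
Ratio = 0.4994 / 0.4747 = 1.052.

I_new/I_old ≈ 1.05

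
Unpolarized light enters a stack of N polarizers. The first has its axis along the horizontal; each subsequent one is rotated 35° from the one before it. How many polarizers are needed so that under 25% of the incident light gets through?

N = 3

First polarizer halves the unpolarized light: factor 1/2.
Each further stage multiplies by cos²(35°) = 0.671.
After N polarizers: T = 0.5·0.671^(N−1). Require T < 0.25 ⇒ N−1 > ln(0.25/0.5)/ln(0.671) = 1.74, so N−1 ≥ 2 and N = 3.
Check: N=3 gives T = 0.2251 < 0.25; N=2 gives T = 0.3355.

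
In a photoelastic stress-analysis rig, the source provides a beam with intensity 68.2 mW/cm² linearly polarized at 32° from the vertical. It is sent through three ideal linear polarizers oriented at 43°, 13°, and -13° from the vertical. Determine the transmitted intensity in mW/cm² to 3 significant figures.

I ≈ 39.8 mW/cm²

I₁ = 68.2 mW/cm² · cos²(11°) = 65.72 mW/cm².
I₂ = I₁ · cos²(30°) = 65.72 · 0.75 = 49.29 mW/cm².
I₃ = I₂ · cos²(26°) = 49.29 · 0.8078 = 39.82 mW/cm².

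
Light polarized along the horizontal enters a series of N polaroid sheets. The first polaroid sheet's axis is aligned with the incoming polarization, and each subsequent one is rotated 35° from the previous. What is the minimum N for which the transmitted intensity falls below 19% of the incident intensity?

N = 6

First polarizer is aligned with the polarization: full transmission.
Each further stage multiplies by cos²(35°) = 0.671.
After N polarizers: T = 0.671^(N−1). Require T < 0.19 ⇒ N−1 > ln(0.19)/ln(0.671) = 4.16, so N−1 ≥ 5 and N = 6.
Check: N=6 gives T = 0.136 < 0.19; N=5 gives T = 0.2027.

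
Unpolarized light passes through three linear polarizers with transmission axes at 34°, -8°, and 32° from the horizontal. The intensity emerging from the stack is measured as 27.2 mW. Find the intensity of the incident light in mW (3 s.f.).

Unpolarized light through the first polarizer → I₁ = ½ I₀, now polarized at 34°.
I₂ = I₁ cos²(-8° − 34°) = 0.5 I₀ · cos²(42°) = 0.2761 I₀.
I₃ = I₂ cos²(32° + 8°) = 0.2761 I₀ · cos²(40°) = 0.162 I₀.
So 27.2 mW = 0.162 I₀, giving I₀ = 27.2/0.162 = 167.9 mW.

I₀ ≈ 168 mW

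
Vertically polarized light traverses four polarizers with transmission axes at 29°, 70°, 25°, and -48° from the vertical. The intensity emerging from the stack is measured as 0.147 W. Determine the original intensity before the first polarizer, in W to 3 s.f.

I₀ ≈ 7.89 W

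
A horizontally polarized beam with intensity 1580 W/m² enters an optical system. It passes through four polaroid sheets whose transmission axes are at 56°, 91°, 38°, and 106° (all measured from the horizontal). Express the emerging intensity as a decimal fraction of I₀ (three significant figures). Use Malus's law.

I/I₀ ≈ 0.0107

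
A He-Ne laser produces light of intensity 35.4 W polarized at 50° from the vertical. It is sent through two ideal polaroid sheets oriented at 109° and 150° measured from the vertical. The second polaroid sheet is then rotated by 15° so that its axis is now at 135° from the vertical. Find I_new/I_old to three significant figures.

Before rotation:
By Malus's law, I₁ = I₀ cos²(109° − 50°) = I₀ cos²(59°) = 0.2653 I₀.
I₂ = I₁ cos²(150° − 109°) = 0.2653 I₀ · cos²(41°) = 0.1511 I₀.
After rotation:
I₁ = I₀ cos²(109° − 50°) = I₀ cos²(59°) = 0.2653 I₀.
I₂ = I₁ cos²(135° − 109°) = 0.2653 I₀ · cos²(26°) = 0.2143 I₀.
Ratio = 0.2143 / 0.1511 = 1.418.

I_new/I_old ≈ 1.42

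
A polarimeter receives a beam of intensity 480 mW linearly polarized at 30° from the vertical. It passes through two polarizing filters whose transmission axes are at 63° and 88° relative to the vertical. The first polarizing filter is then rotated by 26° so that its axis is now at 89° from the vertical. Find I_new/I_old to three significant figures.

Before rotation:
By Malus's law, I₁ = I₀ cos²(63° − 30°) = I₀ cos²(33°) = 0.7034 I₀.
I₂ = I₁ cos²(88° − 63°) = 0.7034 I₀ · cos²(25°) = 0.5777 I₀.
After rotation:
I₁ = I₀ cos²(89° − 30°) = I₀ cos²(59°) = 0.2653 I₀.
I₂ = I₁ cos²(88° − 89°) = 0.2653 I₀ · cos²(1°) = 0.2652 I₀.
Ratio = 0.2652 / 0.5777 = 0.459.

I_new/I_old ≈ 0.459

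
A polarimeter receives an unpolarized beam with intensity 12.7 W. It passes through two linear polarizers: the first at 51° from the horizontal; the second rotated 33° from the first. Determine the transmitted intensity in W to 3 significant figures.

Unpolarized light through the first polarizer → I₁ = 12.7 W/2 = 6.35 W, polarized at 51°.
I₂ = I₁ · cos²(33°) = 6.35 · 0.7034 = 4.466 W.

I ≈ 4.47 W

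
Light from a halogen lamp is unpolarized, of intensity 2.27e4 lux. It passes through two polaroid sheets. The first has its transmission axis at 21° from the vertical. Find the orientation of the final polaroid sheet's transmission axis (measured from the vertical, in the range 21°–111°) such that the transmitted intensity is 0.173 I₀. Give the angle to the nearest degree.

Unpolarized light through the first polarizer → I₁ = ½ I₀, now polarized at 21°.
Need I₂/I₀ = 0.173, so cos²(θ − 21°) = 0.173 / 0.5 = 0.346.
θ − 21° = arccos(√0.346) = 54.0°, giving θ ≈ 21 + 54.0 = 75.0°.

θ ≈ 75°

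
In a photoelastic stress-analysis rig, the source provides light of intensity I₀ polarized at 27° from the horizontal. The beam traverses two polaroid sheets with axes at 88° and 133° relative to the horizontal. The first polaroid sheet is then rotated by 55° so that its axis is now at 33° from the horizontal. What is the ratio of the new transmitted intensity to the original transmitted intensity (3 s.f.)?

Before rotation:
I₁ = I₀ cos²(88° − 27°) = I₀ cos²(61°) = 0.235 I₀.
I₂ = I₁ cos²(133° − 88°) = 0.235 I₀ · cos²(45°) = 0.1175 I₀.
After rotation:
I₁ = I₀ cos²(33° − 27°) = I₀ cos²(6°) = 0.9891 I₀.
Angle between axes 1 and 2: 80°. I₂ = 0.9891 I₀ · cos²(80°) = 0.02982 I₀.
Ratio = 0.02982 / 0.1175 = 0.2538.

I_new/I_old ≈ 0.254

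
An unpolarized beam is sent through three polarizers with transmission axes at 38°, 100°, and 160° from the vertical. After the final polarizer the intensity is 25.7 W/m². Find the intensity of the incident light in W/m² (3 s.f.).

I₀ ≈ 933 W/m²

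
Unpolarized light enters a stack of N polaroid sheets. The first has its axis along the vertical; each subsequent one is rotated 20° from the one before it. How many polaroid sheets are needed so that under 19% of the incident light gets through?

N = 9

First polarizer halves the unpolarized light: factor 1/2.
Each further stage multiplies by cos²(20°) = 0.883.
After N polarizers: T = 0.5·0.883^(N−1). Require T < 0.19 ⇒ N−1 > ln(0.19/0.5)/ln(0.883) = 7.78, so N−1 ≥ 8 and N = 9.
Check: N=9 gives T = 0.1848 < 0.19; N=8 gives T = 0.2093.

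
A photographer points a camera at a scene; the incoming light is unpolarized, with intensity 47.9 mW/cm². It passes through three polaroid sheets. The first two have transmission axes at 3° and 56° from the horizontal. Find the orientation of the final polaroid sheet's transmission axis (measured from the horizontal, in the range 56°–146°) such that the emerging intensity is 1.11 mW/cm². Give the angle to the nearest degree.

Unpolarized light through the first polarizer → I₁ = ½ I₀, now polarized at 3°.
I₂ = I₁ cos²(56° − 3°) = 0.5 I₀ · cos²(53°) = 0.1811 I₀.
Target fraction: 1.11 / 47.9 mW/cm² = 0.02317 of I₀.
Need I₃/I₀ = 0.02317, so cos²(θ − 56°) = 0.02317 / 0.1811 = 0.128.
θ − 56° = arccos(√0.128) = 69.0°, giving θ ≈ 56 + 69.0 = 125.0°.

θ ≈ 125°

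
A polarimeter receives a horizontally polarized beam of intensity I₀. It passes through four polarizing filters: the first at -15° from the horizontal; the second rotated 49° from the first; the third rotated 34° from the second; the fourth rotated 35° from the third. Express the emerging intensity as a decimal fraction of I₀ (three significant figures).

≈ 0.185 I₀

I₁ = I₀ cos²(-15° − 0°) = I₀ cos²(15°) = 0.933 I₀.
I₂ = I₁ cos²(49°) = 0.933 · 0.4304 I₀ = 0.4016 I₀.
I₃ = I₂ cos²(34°) = 0.4016 · 0.6873 I₀ = 0.276 I₀.
I₄ = I₃ cos²(35°) = 0.276 · 0.671 I₀ = 0.1852 I₀.
Transmitted fraction = 0.1852.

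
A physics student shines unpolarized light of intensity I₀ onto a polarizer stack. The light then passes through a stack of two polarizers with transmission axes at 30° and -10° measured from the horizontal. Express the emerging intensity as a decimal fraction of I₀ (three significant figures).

≈ 0.293 I₀

Unpolarized light through the first polarizer → I₁ = ½ I₀, now polarized at 30°.
I₂ = I₁ cos²(-10° − 30°) = 0.5 I₀ · cos²(40°) = 0.2934 I₀.
Transmitted fraction = 0.2934.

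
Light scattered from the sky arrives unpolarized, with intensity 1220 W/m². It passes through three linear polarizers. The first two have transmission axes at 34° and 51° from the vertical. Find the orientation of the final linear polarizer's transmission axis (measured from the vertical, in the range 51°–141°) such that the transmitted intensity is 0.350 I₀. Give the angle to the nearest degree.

Unpolarized light through the first polarizer → I₁ = ½ I₀, now polarized at 34°.
I₂ = I₁ cos²(51° − 34°) = 0.5 I₀ · cos²(17°) = 0.4573 I₀.
Need I₃/I₀ = 0.35, so cos²(θ − 51°) = 0.35 / 0.4573 = 0.7654.
θ − 51° = arccos(√0.7654) = 29.0°, giving θ ≈ 51 + 29.0 = 80.0°.

θ ≈ 80°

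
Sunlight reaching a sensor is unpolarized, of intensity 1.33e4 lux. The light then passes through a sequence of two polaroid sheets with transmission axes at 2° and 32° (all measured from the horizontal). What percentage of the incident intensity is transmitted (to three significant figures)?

≈ 37.5%

Unpolarized light through the first polarizer → I₁ = 1.33e4 lux/2 = 6650 lux, polarized at 2°.
I₂ = I₁ · cos²(30°) = 6650 · 0.75 = 4988 lux.
That is 37.5% of the incident intensity.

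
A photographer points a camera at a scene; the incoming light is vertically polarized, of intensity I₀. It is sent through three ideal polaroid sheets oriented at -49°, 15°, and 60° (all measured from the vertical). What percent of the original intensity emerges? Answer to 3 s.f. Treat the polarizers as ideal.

≈ 4.14%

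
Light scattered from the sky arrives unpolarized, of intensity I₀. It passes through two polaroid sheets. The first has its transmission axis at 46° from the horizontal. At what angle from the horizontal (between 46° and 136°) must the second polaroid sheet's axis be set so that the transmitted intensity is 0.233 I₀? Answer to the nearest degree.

Unpolarized light through the first polarizer → I₁ = ½ I₀, now polarized at 46°.
Need I₂/I₀ = 0.233, so cos²(θ − 46°) = 0.233 / 0.5 = 0.466.
θ − 46° = arccos(√0.466) = 46.9°, giving θ ≈ 46 + 46.9 = 92.9°.

θ ≈ 93°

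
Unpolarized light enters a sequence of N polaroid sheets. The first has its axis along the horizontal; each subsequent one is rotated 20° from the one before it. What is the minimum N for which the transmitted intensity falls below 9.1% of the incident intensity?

First polarizer halves the unpolarized light: factor 1/2.
Each further stage multiplies by cos²(20°) = 0.883.
After N polarizers: T = 0.5·0.883^(N−1). Require T < 0.091 ⇒ N−1 > ln(0.091/0.5)/ln(0.883) = 13.70, so N−1 ≥ 14 and N = 15.
Check: N=15 gives T = 0.08761 < 0.091; N=14 gives T = 0.09922.

N = 15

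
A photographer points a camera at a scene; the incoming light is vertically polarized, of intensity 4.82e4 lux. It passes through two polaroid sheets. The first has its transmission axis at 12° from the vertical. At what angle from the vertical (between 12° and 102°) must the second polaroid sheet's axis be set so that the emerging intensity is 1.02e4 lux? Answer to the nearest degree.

θ ≈ 74°

I₁ = I₀ cos²(12° − 0°) = I₀ cos²(12°) = 0.9568 I₀.
Target fraction: 1.02e4 / 4.82e4 lux = 0.2116 of I₀.
Need I₂/I₀ = 0.2116, so cos²(θ − 12°) = 0.2116 / 0.9568 = 0.2212.
θ − 12° = arccos(√0.2212) = 61.9°, giving θ ≈ 12 + 61.9 = 73.9°.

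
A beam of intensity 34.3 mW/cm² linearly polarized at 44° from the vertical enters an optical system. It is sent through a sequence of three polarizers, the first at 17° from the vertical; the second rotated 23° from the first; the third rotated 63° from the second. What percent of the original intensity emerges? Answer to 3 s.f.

By Malus's law, I₁ = 34.3 mW/cm² · cos²(27°) = 27.23 mW/cm².
I₂ = I₁ · cos²(23°) = 27.23 · 0.8473 = 23.07 mW/cm².
I₃ = I₂ · cos²(63°) = 23.07 · 0.2061 = 4.756 mW/cm².
That is 13.86% of the incident intensity.

≈ 13.9%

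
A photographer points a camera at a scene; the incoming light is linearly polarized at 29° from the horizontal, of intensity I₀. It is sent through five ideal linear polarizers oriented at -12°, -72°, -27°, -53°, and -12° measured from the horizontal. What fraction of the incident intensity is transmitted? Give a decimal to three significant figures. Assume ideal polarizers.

≈ 0.0328 I₀

By Malus's law, I₁ = I₀ cos²(-12° − 29°) = I₀ cos²(41°) = 0.5696 I₀.
I₂ = I₁ cos²(-72° + 12°) = 0.5696 I₀ · cos²(60°) = 0.1424 I₀.
I₃ = I₂ cos²(-27° + 72°) = 0.1424 I₀ · cos²(45°) = 0.0712 I₀.
I₄ = I₃ cos²(-53° + 27°) = 0.0712 I₀ · cos²(26°) = 0.05752 I₀.
I₅ = I₄ cos²(-12° + 53°) = 0.05752 I₀ · cos²(41°) = 0.03276 I₀.
Transmitted fraction = 0.03276.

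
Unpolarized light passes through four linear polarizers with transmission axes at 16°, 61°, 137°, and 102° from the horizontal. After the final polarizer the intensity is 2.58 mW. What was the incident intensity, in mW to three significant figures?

Unpolarized light through the first polarizer → I₁ = ½ I₀, now polarized at 16°.
I₂ = I₁ cos²(61° − 16°) = 0.5 I₀ · cos²(45°) = 0.25 I₀.
I₃ = I₂ cos²(137° − 61°) = 0.25 I₀ · cos²(76°) = 0.01463 I₀.
I₄ = I₃ cos²(102° − 137°) = 0.01463 I₀ · cos²(35°) = 0.009818 I₀.
So 2.58 mW = 0.009818 I₀, giving I₀ = 2.58/0.009818 = 262.8 mW.

I₀ ≈ 263 mW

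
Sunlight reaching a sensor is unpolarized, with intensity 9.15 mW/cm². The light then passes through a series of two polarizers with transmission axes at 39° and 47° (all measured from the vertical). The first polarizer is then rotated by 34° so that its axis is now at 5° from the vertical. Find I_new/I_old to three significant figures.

I_new/I_old ≈ 0.563

Before rotation:
Unpolarized light through the first polarizer → I₁ = ½ I₀, now polarized at 39°.
I₂ = I₁ cos²(47° − 39°) = 0.5 I₀ · cos²(8°) = 0.4903 I₀.
After rotation:
Unpolarized light through the first polarizer → I₁ = ½ I₀, now polarized at 5°.
I₂ = I₁ cos²(47° − 5°) = 0.5 I₀ · cos²(42°) = 0.2761 I₀.
Ratio = 0.2761 / 0.4903 = 0.5632.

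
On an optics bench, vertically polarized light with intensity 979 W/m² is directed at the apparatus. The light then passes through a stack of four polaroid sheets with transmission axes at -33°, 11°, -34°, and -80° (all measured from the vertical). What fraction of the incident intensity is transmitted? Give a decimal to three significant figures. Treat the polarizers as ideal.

I/I₀ ≈ 0.0878

By Malus's law, I₁ = 979 W/m² · cos²(33°) = 688.6 W/m².
I₂ = I₁ · cos²(44°) = 688.6 · 0.5174 = 356.3 W/m².
I₃ = I₂ · cos²(45°) = 356.3 · 0.5 = 178.2 W/m².
I₄ = I₃ · cos²(46°) = 178.2 · 0.4826 = 85.97 W/m².
Transmitted fraction = 0.08781.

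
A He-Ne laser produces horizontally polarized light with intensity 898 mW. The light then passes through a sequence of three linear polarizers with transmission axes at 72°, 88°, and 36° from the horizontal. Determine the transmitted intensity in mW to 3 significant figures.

By Malus's law, I₁ = 898 mW · cos²(72°) = 85.75 mW.
I₂ = I₁ · cos²(16°) = 85.75 · 0.924 = 79.24 mW.
I₃ = I₂ · cos²(52°) = 79.24 · 0.379 = 30.03 mW.

I ≈ 30.0 mW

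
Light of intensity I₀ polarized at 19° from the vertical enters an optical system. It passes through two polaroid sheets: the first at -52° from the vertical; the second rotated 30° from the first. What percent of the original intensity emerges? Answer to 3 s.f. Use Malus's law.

≈ 7.95%

By Malus's law, I₁ = I₀ cos²(-52° − 19°) = I₀ cos²(71°) = 0.106 I₀.
I₂ = I₁ cos²(30°) = 0.106 · 0.75 I₀ = 0.0795 I₀.
That is 7.95% of the incident intensity.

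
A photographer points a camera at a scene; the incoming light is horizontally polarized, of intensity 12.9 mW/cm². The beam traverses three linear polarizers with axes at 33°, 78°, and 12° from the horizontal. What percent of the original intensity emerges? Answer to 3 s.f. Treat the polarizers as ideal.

≈ 5.82%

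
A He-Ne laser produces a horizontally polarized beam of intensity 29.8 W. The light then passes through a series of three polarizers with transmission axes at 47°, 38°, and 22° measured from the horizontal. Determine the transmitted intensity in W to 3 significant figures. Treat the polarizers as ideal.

I ≈ 12.5 W

By Malus's law, I₁ = 29.8 W · cos²(47°) = 13.86 W.
I₂ = I₁ · cos²(9°) = 13.86 · 0.9755 = 13.52 W.
I₃ = I₂ · cos²(16°) = 13.52 · 0.924 = 12.49 W.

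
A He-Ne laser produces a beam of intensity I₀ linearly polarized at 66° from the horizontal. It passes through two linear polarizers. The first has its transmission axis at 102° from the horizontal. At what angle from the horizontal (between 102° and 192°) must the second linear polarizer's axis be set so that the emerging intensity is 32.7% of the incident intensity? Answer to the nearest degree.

I₁ = I₀ cos²(102° − 66°) = I₀ cos²(36°) = 0.6545 I₀.
Need I₂/I₀ = 0.327, so cos²(θ − 102°) = 0.327 / 0.6545 = 0.4996.
θ − 102° = arccos(√0.4996) = 45.0°, giving θ ≈ 102 + 45.0 = 147.0°.

θ ≈ 147°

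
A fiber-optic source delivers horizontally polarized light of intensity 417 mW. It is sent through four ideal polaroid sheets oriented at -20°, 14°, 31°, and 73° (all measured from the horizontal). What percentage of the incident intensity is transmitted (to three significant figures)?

≈ 30.7%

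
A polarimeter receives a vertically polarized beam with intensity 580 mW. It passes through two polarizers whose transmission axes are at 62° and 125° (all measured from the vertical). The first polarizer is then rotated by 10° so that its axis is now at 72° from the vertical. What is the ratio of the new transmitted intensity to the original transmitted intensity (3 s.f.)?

I_new/I_old ≈ 0.761

Before rotation:
I₁ = I₀ cos²(62° − 0°) = I₀ cos²(62°) = 0.2204 I₀.
I₂ = I₁ cos²(125° − 62°) = 0.2204 I₀ · cos²(63°) = 0.04543 I₀.
After rotation:
I₁ = I₀ cos²(72° − 0°) = I₀ cos²(72°) = 0.09549 I₀.
I₂ = I₁ cos²(125° − 72°) = 0.09549 I₀ · cos²(53°) = 0.03459 I₀.
Ratio = 0.03459 / 0.04543 = 0.7613.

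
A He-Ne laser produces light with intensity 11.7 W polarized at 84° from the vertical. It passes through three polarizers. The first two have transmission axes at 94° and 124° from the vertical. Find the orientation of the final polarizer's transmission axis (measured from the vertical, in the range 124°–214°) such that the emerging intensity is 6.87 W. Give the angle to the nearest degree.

θ ≈ 150°

I₁ = I₀ cos²(94° − 84°) = I₀ cos²(10°) = 0.9698 I₀.
I₂ = I₁ cos²(124° − 94°) = 0.9698 I₀ · cos²(30°) = 0.7274 I₀.
Target fraction: 6.87 / 11.7 W = 0.5872 of I₀.
Need I₃/I₀ = 0.5872, so cos²(θ − 124°) = 0.5872 / 0.7274 = 0.8072.
θ − 124° = arccos(√0.8072) = 26.0°, giving θ ≈ 124 + 26.0 = 150.0°.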